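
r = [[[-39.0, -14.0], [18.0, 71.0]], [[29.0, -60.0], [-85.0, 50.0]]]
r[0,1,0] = 18.0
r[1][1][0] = -85.0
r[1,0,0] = 29.0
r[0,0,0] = -39.0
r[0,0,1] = -14.0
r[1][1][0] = -85.0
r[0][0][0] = -39.0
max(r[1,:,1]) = 50.0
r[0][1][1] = 71.0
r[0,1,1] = 71.0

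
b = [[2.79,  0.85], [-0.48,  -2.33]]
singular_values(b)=[3.27, 1.86]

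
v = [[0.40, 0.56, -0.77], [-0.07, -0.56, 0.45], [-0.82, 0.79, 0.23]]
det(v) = 0.00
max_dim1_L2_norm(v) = 1.16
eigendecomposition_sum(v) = [[0.54, -0.05, -0.48], [-0.20, 0.02, 0.17], [-0.66, 0.06, 0.58]] + [[-0.0, -0.0, -0.0], [-0.0, -0.0, -0.00], [-0.00, -0.0, -0.0]] + [[-0.13, 0.61, -0.29],[0.13, -0.57, 0.28],[-0.16, 0.74, -0.35]]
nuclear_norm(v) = 2.42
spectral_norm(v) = 1.26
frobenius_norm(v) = 1.71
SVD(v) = [[0.68, 0.50, 0.54], [-0.56, -0.12, 0.82], [0.48, -0.86, 0.2]] @ diag([1.2616349245177056, 1.1598131152096152, 0.003294696491448821]) @ [[-0.06,  0.85,  -0.53], [0.79,  -0.28,  -0.55], [-0.62,  -0.45,  -0.65]]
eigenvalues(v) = [1.14, -0.0, -1.06]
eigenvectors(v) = [[-0.62, 0.62, 0.55], [0.23, 0.45, -0.52], [0.75, 0.65, 0.66]]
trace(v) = 0.07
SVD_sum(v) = [[-0.05, 0.72, -0.45], [0.04, -0.6, 0.37], [-0.04, 0.51, -0.32]] + [[0.46, -0.16, -0.32], [-0.11, 0.04, 0.08], [-0.78, 0.28, 0.55]] + [[-0.00, -0.00, -0.0], [-0.0, -0.0, -0.0], [-0.0, -0.0, -0.0]]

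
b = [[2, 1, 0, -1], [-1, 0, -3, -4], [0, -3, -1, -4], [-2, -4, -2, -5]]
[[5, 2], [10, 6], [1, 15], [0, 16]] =b @ [[2, 3], [1, -4], [-4, -3], [0, 0]]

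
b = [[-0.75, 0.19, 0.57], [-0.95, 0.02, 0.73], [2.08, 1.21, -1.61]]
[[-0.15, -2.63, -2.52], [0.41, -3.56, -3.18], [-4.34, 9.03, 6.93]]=b @ [[-0.81, 2.05, 3.42], [-2.75, 0.96, -0.03], [-0.42, -2.24, 0.09]]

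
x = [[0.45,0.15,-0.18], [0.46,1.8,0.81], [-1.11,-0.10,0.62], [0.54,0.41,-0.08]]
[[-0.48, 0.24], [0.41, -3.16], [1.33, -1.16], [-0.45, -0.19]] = x @ [[-0.92, 0.34], [0.22, -1.19], [0.54, -1.45]]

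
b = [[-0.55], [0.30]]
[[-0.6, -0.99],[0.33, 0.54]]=b@[[1.09, 1.8]]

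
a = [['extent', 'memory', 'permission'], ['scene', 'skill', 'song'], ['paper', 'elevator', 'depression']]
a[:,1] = ['memory', 'skill', 'elevator']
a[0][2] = 'permission'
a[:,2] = ['permission', 'song', 'depression']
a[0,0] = 'extent'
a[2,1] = 'elevator'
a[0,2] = 'permission'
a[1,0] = 'scene'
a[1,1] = 'skill'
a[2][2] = 'depression'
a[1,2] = 'song'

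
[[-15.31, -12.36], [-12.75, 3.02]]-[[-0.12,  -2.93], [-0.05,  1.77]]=[[-15.19, -9.43], [-12.70, 1.25]]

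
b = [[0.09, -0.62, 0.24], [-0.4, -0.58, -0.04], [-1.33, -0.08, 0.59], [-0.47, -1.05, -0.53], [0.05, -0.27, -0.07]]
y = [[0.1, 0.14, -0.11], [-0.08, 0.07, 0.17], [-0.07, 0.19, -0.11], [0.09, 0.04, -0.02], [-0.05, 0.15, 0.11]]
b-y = [[-0.01, -0.76, 0.35], [-0.32, -0.65, -0.21], [-1.26, -0.27, 0.70], [-0.56, -1.09, -0.51], [0.10, -0.42, -0.18]]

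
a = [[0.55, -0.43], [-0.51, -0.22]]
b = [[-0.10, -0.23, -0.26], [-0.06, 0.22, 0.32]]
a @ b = [[-0.03,-0.22,-0.28], [0.06,0.07,0.06]]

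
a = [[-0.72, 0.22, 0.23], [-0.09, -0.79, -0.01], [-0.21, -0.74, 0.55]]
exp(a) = [[0.47, 0.04, 0.22],[-0.04, 0.45, -0.02],[-0.18, -0.72, 1.71]]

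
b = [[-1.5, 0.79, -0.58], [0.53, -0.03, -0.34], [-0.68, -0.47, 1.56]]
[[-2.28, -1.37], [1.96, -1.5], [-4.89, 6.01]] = b @ [[2.8,-0.06],  [1.31,1.23],  [-1.52,4.20]]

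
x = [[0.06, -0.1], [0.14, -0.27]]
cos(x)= [[1.01, -0.01], [0.01, 0.97]]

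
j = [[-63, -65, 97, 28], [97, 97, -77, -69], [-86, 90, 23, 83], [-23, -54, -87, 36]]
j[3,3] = 36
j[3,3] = 36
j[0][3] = 28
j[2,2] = 23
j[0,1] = -65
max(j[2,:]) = 90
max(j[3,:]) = 36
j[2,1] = 90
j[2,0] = -86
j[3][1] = -54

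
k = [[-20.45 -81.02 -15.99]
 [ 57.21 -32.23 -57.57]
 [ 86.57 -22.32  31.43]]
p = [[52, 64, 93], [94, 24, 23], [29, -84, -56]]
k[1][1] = -32.23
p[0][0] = 52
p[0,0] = 52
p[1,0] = 94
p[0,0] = 52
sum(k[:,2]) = -42.13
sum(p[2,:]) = -111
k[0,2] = -15.99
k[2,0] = 86.57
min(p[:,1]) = -84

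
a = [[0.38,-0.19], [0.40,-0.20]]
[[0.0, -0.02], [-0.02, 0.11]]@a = [[-0.01, 0.0], [0.04, -0.02]]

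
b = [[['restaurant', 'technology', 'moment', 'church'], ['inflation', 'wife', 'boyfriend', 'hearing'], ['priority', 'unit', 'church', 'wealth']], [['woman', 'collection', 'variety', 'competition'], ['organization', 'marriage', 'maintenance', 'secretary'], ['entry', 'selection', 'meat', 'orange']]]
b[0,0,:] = ['restaurant', 'technology', 'moment', 'church']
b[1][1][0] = 'organization'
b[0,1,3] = 'hearing'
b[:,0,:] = [['restaurant', 'technology', 'moment', 'church'], ['woman', 'collection', 'variety', 'competition']]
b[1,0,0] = 'woman'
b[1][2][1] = 'selection'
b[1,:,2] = ['variety', 'maintenance', 'meat']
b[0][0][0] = 'restaurant'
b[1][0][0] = 'woman'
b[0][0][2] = 'moment'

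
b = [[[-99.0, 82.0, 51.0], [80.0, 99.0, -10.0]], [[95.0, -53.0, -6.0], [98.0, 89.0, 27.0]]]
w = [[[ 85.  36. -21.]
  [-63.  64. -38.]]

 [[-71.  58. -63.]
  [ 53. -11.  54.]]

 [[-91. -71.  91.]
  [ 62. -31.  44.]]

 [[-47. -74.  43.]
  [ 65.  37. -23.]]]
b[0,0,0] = -99.0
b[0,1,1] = 99.0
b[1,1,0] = 98.0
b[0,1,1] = 99.0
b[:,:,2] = [[51.0, -10.0], [-6.0, 27.0]]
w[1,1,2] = 54.0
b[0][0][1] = 82.0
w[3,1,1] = 37.0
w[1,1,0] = 53.0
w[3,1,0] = 65.0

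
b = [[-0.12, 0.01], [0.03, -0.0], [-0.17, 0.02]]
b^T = [[-0.12, 0.03, -0.17], [0.01, -0.0, 0.02]]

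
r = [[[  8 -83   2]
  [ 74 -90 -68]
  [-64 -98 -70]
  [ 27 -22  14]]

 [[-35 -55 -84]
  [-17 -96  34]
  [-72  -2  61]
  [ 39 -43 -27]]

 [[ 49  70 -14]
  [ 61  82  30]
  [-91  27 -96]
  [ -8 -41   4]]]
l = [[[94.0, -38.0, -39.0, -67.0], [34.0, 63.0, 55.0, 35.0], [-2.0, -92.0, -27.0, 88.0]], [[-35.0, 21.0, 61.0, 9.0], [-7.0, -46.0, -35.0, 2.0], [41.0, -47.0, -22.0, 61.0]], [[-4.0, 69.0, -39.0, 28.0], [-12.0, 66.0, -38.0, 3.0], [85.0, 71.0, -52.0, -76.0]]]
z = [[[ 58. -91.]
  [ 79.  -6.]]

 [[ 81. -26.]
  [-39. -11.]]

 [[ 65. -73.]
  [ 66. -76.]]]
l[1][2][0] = 41.0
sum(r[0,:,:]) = -370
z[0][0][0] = 58.0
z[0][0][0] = 58.0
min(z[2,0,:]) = -73.0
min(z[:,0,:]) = -91.0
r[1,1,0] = -17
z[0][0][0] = 58.0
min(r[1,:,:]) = -96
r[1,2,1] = -2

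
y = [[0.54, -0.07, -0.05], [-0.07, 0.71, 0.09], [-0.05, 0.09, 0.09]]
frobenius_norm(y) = 0.91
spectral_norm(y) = 0.75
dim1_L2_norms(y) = [0.55, 0.72, 0.14]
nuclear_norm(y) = 1.34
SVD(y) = [[-0.34, -0.94, 0.09], [0.93, -0.35, -0.13], [0.15, 0.04, 0.99]] @ diag([0.7507629502921275, 0.5154746342265792, 0.0737624154812934]) @ [[-0.34, 0.93, 0.15], [-0.94, -0.35, 0.04], [0.09, -0.13, 0.99]]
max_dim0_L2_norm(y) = 0.72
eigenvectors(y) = [[0.34, -0.94, 0.09], [-0.93, -0.35, -0.13], [-0.15, 0.04, 0.99]]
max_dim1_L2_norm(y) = 0.72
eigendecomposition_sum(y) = [[0.09, -0.24, -0.04], [-0.24, 0.64, 0.11], [-0.04, 0.11, 0.02]] + [[0.45, 0.17, -0.02], [0.17, 0.06, -0.01], [-0.02, -0.01, 0.0]] + [[0.00,-0.0,0.01], [-0.0,0.00,-0.01], [0.01,-0.01,0.07]]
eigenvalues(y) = [0.75, 0.52, 0.07]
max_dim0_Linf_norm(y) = 0.71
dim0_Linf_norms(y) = [0.54, 0.71, 0.09]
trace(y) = 1.34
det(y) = 0.03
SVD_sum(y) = [[0.09, -0.24, -0.04], [-0.24, 0.64, 0.11], [-0.04, 0.11, 0.02]] + [[0.45, 0.17, -0.02], [0.17, 0.06, -0.01], [-0.02, -0.01, 0.00]] + [[0.00, -0.0, 0.01], [-0.00, 0.00, -0.01], [0.01, -0.01, 0.07]]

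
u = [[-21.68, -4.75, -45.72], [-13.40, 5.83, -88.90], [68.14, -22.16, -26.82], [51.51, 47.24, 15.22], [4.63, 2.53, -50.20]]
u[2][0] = 68.14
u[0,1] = -4.75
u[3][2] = 15.22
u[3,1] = 47.24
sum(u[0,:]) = -72.15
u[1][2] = -88.9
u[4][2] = -50.2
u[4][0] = 4.63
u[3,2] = 15.22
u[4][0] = 4.63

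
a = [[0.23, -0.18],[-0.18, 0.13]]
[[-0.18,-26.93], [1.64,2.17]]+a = [[0.05,-27.11], [1.46,2.30]]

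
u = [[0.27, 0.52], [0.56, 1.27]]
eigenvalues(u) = [0.03, 1.51]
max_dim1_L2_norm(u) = 1.39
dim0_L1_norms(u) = [0.83, 1.79]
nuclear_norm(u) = 1.54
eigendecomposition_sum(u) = [[0.03, -0.01], [-0.01, 0.01]] + [[0.24,0.53], [0.57,1.26]]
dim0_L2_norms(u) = [0.62, 1.37]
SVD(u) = [[-0.39, -0.92], [-0.92, 0.39]] @ diag([1.5061944761850325, 0.03432491674710468]) @ [[-0.41,-0.91], [-0.91,0.41]]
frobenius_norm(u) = 1.51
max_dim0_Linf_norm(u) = 1.27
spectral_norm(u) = 1.51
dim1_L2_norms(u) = [0.59, 1.39]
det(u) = 0.05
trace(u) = 1.54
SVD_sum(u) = [[0.24,0.53], [0.57,1.26]] + [[0.03, -0.01], [-0.01, 0.01]]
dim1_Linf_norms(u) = [0.52, 1.27]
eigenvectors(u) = [[-0.91,-0.39],[0.41,-0.92]]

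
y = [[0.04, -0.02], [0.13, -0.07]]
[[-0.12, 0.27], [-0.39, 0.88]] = y @ [[-1.94, 5.55], [2.01, -2.22]]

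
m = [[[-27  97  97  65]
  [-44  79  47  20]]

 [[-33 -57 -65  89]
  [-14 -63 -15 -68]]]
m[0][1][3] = 20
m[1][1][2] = -15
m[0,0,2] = 97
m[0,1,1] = 79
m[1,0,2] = -65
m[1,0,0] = -33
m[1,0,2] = -65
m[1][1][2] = -15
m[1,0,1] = -57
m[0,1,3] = 20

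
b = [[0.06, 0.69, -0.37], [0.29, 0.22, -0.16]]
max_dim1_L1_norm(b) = 1.12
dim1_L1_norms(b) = [1.12, 0.67]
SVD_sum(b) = [[0.15, 0.67, -0.37],[0.06, 0.28, -0.15]] + [[-0.09,0.02,0.00], [0.23,-0.06,-0.01]]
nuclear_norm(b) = 1.10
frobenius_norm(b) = 0.88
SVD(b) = [[-0.92,  -0.38],[-0.38,  0.92]] @ diag([0.8431832402096343, 0.2524718270017117]) @ [[-0.2, -0.86, 0.48], [0.97, -0.24, -0.03]]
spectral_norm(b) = 0.84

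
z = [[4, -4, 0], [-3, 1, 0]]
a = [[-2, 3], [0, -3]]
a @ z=[[-17, 11, 0], [9, -3, 0]]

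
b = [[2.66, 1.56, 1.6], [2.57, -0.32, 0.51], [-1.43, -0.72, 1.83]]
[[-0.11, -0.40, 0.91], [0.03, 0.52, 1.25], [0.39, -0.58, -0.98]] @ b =[[-2.62, -0.7, 1.29], [-0.37, -1.02, 2.60], [0.95, 1.50, -1.47]]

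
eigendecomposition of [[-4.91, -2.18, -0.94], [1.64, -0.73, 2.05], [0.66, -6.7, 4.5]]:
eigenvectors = [[(-0.91+0j), -0.20+0.17j, (-0.2-0.17j)], [0.28+0.00j, (0.37-0.27j), 0.37+0.27j], [0.29+0.00j, (0.85+0j), (0.85-0j)]]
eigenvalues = [(-3.94+0j), (1.4+2.28j), (1.4-2.28j)]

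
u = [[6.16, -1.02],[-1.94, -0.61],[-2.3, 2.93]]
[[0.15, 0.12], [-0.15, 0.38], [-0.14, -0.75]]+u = [[6.31, -0.9],[-2.09, -0.23],[-2.44, 2.18]]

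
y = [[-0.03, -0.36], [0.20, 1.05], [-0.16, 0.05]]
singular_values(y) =[1.13, 0.17]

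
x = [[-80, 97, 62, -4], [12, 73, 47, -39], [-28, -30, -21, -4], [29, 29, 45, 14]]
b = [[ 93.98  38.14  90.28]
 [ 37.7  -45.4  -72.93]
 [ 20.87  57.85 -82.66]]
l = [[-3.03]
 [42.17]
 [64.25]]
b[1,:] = [37.7, -45.4, -72.93]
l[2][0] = 64.25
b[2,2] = -82.66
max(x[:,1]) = 97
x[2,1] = -30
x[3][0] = 29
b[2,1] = 57.85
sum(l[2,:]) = 64.25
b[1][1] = -45.4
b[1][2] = -72.93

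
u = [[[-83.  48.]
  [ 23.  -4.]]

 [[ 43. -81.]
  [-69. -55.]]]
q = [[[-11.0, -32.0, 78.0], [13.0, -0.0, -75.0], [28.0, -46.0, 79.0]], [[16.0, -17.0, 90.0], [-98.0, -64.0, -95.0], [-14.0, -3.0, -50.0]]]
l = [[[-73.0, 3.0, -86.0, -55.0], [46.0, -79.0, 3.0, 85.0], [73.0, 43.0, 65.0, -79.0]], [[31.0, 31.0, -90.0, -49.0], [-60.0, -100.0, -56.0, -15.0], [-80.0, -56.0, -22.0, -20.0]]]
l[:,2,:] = [[73.0, 43.0, 65.0, -79.0], [-80.0, -56.0, -22.0, -20.0]]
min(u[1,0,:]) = -81.0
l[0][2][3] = -79.0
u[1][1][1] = -55.0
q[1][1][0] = -98.0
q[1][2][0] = -14.0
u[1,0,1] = -81.0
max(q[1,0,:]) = 90.0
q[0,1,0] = 13.0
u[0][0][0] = -83.0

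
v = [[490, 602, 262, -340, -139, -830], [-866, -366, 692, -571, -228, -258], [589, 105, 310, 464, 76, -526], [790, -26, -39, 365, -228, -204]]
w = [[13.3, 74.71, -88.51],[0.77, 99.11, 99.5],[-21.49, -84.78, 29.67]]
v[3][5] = -204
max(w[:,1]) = 99.11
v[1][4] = -228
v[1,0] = -866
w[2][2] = 29.67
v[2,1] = 105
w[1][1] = 99.11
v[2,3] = 464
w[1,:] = [0.77, 99.11, 99.5]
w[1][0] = 0.77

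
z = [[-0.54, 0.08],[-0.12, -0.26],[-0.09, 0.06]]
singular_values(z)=[0.56, 0.28]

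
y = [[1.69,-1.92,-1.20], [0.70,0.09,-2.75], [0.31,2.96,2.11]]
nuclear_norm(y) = 8.46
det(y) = 16.10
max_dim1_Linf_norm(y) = 2.96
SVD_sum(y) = [[0.52,-1.66,-1.78], [0.43,-1.37,-1.48], [-0.71,2.27,2.45]] + [[-0.07, -0.19, 0.16],[0.5, 1.45, -1.2],[0.25, 0.73, -0.61]] + [[1.24, -0.07, 0.43],[-0.22, 0.01, -0.08],[0.77, -0.05, 0.26]]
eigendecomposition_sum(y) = [[1.31-0.00j,  -0.45+0.00j,  (0.62+0j)], [(-0.22+0j),  (0.07-0j),  (-0.1+0j)], [(0.45-0j),  (-0.16+0j),  (0.21+0j)]] + [[0.19+0.23j, (-0.73+0.77j), (-0.91-0.31j)], [0.46+0.05j, (0.01+1.62j), (-1.32+0.62j)], [-0.07-0.45j, (1.56-0.44j), 0.95+1.11j]] + [[0.19-0.23j, (-0.73-0.77j), -0.91+0.31j], [(0.46-0.05j), (0.01-1.62j), -1.32-0.62j], [(-0.07+0.45j), 1.56+0.44j, (0.95-1.11j)]]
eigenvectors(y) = [[(-0.93+0j),0.30+0.29j,(0.3-0.29j)], [0.15+0.00j,(0.64+0j),(0.64-0j)], [(-0.32+0j),-0.17-0.62j,(-0.17+0.62j)]]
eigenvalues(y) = [(1.59+0j), (1.15+2.96j), (1.15-2.96j)]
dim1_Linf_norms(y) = [1.92, 2.75, 2.96]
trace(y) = 3.89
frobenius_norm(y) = 5.42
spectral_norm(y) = 4.70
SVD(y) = [[-0.53,-0.12,-0.84], [-0.44,0.89,0.15], [0.73,0.45,-0.52]] @ diag([4.702215039091056, 2.191155335899356, 1.5623418384289933]) @ [[-0.21, 0.67, 0.72], [0.26, 0.74, -0.62], [-0.94, 0.06, -0.32]]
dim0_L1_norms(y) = [2.7, 4.97, 6.06]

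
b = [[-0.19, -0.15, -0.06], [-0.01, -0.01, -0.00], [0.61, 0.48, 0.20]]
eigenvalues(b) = [0.06, -0.05, -0.0]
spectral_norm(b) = 0.84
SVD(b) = [[-0.30, -0.46, 0.83], [-0.02, -0.87, -0.49], [0.95, -0.16, 0.25]] @ diag([0.8395713509595079, 0.004433731514691587, 0.0005372828699690525]) @ [[0.76,0.60,0.25], [-0.05,0.43,-0.9], [-0.65,0.67,0.36]]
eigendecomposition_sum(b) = [[-0.09, -0.06, -0.04], [0.01, 0.01, 0.01], [0.31, 0.24, 0.13]] + [[-0.10, -0.09, -0.02], [-0.02, -0.02, -0.01], [0.29, 0.24, 0.07]] + [[-0.00, 0.0, -0.0], [0.0, -0.00, 0.0], [0.00, -0.00, 0.0]]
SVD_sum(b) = [[-0.19, -0.15, -0.06], [-0.01, -0.01, -0.0], [0.61, 0.48, 0.20]] + [[0.0, -0.0, 0.0], [0.0, -0.00, 0.0], [0.00, -0.0, 0.00]] + [[-0.00, 0.0, 0.0], [0.0, -0.00, -0.0], [-0.00, 0.0, 0.0]]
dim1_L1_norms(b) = [0.4, 0.02, 1.29]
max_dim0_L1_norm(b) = 0.81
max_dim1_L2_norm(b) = 0.8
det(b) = 0.00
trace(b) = 0.00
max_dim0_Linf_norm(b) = 0.61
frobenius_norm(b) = 0.84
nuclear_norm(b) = 0.84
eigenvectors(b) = [[0.26, -0.33, 0.65], [-0.04, -0.07, -0.7], [-0.96, 0.94, -0.31]]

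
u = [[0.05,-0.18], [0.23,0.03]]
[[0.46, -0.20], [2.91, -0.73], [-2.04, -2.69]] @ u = [[-0.02, -0.09],  [-0.02, -0.55],  [-0.72, 0.29]]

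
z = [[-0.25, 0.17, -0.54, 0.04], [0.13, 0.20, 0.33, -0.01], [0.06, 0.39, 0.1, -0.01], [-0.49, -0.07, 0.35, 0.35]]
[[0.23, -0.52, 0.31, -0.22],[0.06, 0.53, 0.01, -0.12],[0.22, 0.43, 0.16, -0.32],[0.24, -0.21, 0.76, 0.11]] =z @ [[-0.08, 0.20, -0.96, -0.61],[0.63, 0.77, 0.55, -0.84],[-0.13, 1.02, 0.10, 0.34],[0.82, -1.18, 0.83, -1.04]]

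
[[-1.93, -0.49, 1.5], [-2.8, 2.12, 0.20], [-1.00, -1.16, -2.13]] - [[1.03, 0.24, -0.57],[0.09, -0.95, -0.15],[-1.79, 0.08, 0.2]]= [[-2.96, -0.73, 2.07], [-2.89, 3.07, 0.35], [0.79, -1.24, -2.33]]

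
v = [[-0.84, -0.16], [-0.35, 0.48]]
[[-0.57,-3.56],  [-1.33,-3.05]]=v @ [[1.06, 4.78], [-1.99, -2.87]]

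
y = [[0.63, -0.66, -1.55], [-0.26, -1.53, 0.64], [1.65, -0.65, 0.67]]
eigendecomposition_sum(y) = [[0.37+0.78j, (-0.08-0.27j), -0.81+0.36j],  [(0.03-0.21j), (-0.02+0.07j), 0.22+0.04j],  [0.83-0.34j, (-0.29+0.07j), (0.33+0.86j)]] + [[0.37-0.78j, -0.08+0.27j, (-0.81-0.36j)],  [(0.03+0.21j), (-0.02-0.07j), (0.22-0.04j)],  [0.83+0.34j, -0.29-0.07j, (0.33-0.86j)]] + [[-0.11+0.00j, -0.49+0.00j, 0.07+0.00j], [-0.32+0.00j, -1.49+0.00j, 0.20+0.00j], [-0.02+0.00j, -0.07+0.00j, 0.01+0.00j]]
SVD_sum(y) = [[0.35, -0.37, 0.12], [0.71, -0.76, 0.25], [1.14, -1.22, 0.4]] + [[0.56, 0.01, -1.57], [-0.24, -0.0, 0.66], [-0.03, -0.0, 0.07]] + [[-0.28, -0.3, -0.10], [-0.73, -0.77, -0.27], [0.54, 0.57, 0.20]]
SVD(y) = [[0.25, 0.92, 0.29], [0.51, -0.39, 0.77], [0.82, -0.04, -0.57]] @ diag([2.084259500016779, 1.8100660965586604, 1.4235599961640877]) @ [[0.66, -0.71, 0.23],[0.34, 0.0, -0.94],[-0.67, -0.7, -0.24]]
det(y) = -5.37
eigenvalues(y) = [(0.68+1.71j), (0.68-1.71j), (-1.59+0j)]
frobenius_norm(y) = 3.11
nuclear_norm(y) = 5.32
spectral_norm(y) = 2.08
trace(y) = -0.23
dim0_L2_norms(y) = [1.79, 1.79, 1.81]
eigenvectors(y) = [[(0.04+0.68j), 0.04-0.68j, (0.31+0j)], [(0.09-0.15j), (0.09+0.15j), (0.95+0j)], [(0.71+0j), 0.71-0.00j, 0.04+0.00j]]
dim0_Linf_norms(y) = [1.65, 1.53, 1.55]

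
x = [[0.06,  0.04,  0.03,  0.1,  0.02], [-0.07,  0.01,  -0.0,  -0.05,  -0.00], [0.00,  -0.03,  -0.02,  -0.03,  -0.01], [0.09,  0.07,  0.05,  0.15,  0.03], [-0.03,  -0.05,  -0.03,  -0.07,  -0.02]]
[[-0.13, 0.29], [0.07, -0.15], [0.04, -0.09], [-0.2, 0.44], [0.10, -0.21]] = x @ [[-0.54, 0.78], [-0.34, 0.36], [-0.27, 0.54], [-0.74, 1.99], [-0.23, 0.8]]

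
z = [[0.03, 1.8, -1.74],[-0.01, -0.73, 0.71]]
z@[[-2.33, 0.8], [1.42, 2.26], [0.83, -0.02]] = [[1.04, 4.13], [-0.42, -1.67]]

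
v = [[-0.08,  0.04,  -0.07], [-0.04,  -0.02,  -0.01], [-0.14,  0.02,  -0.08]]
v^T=[[-0.08, -0.04, -0.14], [0.04, -0.02, 0.02], [-0.07, -0.01, -0.08]]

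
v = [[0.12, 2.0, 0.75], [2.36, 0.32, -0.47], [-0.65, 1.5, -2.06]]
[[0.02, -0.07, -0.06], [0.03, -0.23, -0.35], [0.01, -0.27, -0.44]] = v @ [[0.01, -0.07, -0.10], [0.01, -0.07, -0.09], [-0.0, 0.10, 0.18]]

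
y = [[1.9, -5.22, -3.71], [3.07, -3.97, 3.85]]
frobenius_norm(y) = 9.20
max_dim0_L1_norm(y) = 9.19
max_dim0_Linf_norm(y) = 5.22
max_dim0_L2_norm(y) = 6.56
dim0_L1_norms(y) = [4.97, 9.19, 7.56]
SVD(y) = [[-0.77, -0.64], [-0.64, 0.77]] @ diag([7.40292276759384, 5.46145900808939]) @ [[-0.46, 0.89, 0.05],  [0.21, 0.05, 0.98]]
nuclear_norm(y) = 12.86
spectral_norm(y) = 7.40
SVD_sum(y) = [[2.63, -5.04, -0.31], [2.19, -4.18, -0.25]] + [[-0.73, -0.18, -3.40],[0.88, 0.21, 4.1]]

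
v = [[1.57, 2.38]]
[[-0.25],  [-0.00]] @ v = [[-0.39, -0.60], [0.00, 0.00]]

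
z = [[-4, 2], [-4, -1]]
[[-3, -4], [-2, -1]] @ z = [[28, -2], [12, -3]]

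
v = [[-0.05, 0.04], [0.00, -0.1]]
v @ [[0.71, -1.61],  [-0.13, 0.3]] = [[-0.04, 0.09], [0.01, -0.03]]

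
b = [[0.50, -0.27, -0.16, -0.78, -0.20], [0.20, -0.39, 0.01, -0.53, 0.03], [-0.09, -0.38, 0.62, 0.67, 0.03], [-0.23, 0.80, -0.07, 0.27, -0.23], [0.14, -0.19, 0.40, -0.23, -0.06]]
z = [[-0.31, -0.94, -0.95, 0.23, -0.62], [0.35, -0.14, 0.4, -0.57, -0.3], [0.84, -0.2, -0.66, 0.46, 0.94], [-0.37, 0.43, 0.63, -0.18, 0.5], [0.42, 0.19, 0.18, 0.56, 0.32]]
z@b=[[-0.40, 1.11, -0.81, 0.31, -0.01], [0.20, -0.59, 0.11, -0.02, 0.09], [0.47, 0.29, -0.2, -1.08, -0.36], [-0.04, -0.55, 0.67, 0.32, 0.12], [0.15, 0.13, 0.14, -0.23, -0.22]]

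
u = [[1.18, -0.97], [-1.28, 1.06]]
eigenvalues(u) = [2.24, 0.0]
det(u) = 0.01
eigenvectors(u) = [[0.68, 0.64], [-0.74, 0.77]]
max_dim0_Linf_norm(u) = 1.28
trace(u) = 2.24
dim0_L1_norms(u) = [2.46, 2.03]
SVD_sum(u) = [[1.18, -0.97], [-1.28, 1.06]] + [[0.0, 0.00], [0.00, 0.00]]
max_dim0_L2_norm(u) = 1.74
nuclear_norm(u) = 2.26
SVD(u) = [[-0.68, 0.74], [0.74, 0.68]] @ diag([2.2572734412469577, 0.004075713571908951]) @ [[-0.77, 0.64], [0.64, 0.77]]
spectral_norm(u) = 2.26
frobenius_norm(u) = 2.26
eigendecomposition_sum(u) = [[1.18,-0.97], [-1.28,1.06]] + [[0.00, 0.00], [0.00, 0.00]]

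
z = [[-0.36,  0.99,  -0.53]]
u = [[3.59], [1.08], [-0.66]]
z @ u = [[0.13]]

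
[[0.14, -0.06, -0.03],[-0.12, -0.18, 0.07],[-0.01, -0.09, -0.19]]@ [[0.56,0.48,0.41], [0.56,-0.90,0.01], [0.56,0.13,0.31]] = [[0.03,0.12,0.05], [-0.13,0.11,-0.03], [-0.16,0.05,-0.06]]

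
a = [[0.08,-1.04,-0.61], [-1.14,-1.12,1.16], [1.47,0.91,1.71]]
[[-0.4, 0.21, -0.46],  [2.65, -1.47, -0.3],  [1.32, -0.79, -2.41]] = a @ [[-0.44, 0.21, -1.26], [-0.47, 0.28, 0.78], [1.40, -0.79, -0.74]]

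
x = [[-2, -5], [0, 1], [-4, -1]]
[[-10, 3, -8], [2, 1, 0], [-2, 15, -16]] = x @ [[0, -4, 4], [2, 1, 0]]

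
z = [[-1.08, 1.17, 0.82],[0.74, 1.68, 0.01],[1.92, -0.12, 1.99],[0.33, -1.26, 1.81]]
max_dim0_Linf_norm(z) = 1.99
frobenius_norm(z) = 4.38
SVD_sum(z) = [[-0.16, 0.09, -0.24], [-0.05, 0.03, -0.08], [1.44, -0.80, 2.06], [1.08, -0.6, 1.55]] + [[0.27, 0.87, 0.15], [0.53, 1.70, 0.29], [0.23, 0.73, 0.12], [-0.23, -0.75, -0.13]] + [[-1.19, 0.21, 0.91], [0.27, -0.05, -0.2], [0.26, -0.05, -0.2], [-0.51, 0.09, 0.39]]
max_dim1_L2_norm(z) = 2.77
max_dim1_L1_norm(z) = 4.03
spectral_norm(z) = 3.31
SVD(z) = [[-0.09, -0.4, -0.88], [-0.03, -0.78, 0.2], [0.8, -0.33, 0.19], [0.6, 0.35, -0.38]] @ diag([3.3120271406868986, 2.3067856306992334, 1.7089518054506105]) @ [[0.54, -0.30, 0.78], [-0.29, -0.94, -0.16], [0.79, -0.14, -0.6]]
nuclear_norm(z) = 7.33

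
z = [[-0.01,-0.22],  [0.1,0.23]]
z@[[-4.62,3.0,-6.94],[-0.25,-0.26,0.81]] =[[0.1, 0.03, -0.11], [-0.52, 0.24, -0.51]]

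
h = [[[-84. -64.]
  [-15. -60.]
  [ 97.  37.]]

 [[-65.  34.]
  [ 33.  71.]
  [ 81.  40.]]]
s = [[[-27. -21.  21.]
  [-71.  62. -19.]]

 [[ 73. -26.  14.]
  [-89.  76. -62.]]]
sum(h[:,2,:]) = 255.0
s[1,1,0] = -89.0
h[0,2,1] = 37.0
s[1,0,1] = -26.0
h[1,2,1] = 40.0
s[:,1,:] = [[-71.0, 62.0, -19.0], [-89.0, 76.0, -62.0]]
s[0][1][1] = 62.0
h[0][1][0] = -15.0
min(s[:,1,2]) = -62.0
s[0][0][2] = 21.0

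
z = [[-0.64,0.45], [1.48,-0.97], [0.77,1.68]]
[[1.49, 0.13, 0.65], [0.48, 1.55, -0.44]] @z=[[-0.26,1.64], [1.65,-2.03]]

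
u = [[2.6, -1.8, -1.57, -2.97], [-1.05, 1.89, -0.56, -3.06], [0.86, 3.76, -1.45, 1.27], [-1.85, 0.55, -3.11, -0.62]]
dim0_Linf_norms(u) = [2.6, 3.76, 3.11, 3.06]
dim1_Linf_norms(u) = [2.97, 3.06, 3.76, 3.11]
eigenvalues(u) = [(-2.27+3.52j), (-2.27-3.52j), (3.48+0.41j), (3.48-0.41j)]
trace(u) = 2.42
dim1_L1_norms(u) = [8.94, 6.56, 7.34, 6.13]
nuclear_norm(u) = 15.93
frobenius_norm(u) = 8.25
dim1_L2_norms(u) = [4.61, 3.79, 4.31, 3.71]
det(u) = 216.06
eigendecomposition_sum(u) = [[(-0.34+0.23j), (0.07+0.76j), -0.82-0.74j, (-0.89+0.48j)], [(-0.37+0.14j), -0.11+0.72j, (-0.6-0.87j), (-0.94+0.25j)], [0.47+0.49j, (1.21-0.34j), -0.94+1.55j, (1.05+1.29j)], [(-0.32+0.45j), 0.44+0.91j, -1.37-0.53j, -0.88+1.02j]] + [[(-0.34-0.23j),0.07-0.76j,(-0.82+0.74j),-0.89-0.48j], [(-0.37-0.14j),(-0.11-0.72j),(-0.6+0.87j),(-0.94-0.25j)], [0.47-0.49j,1.21+0.34j,(-0.94-1.55j),(1.05-1.29j)], [(-0.32-0.45j),0.44-0.91j,(-1.37+0.53j),-0.88-1.02j]] + [[(1.64-1.68j), -0.97+3.90j, (0.04+0.94j), -0.59-1.34j], [(-0.15-0.96j), (1.05+1.28j), (0.32+0.22j), (-0.59-0.13j)], [-0.04-0.71j, (0.67+1j), (0.22+0.18j), (-0.42-0.14j)], [-0.61+1.23j, (-0.17-2.33j), (-0.19-0.51j), 0.57+0.63j]] + [[1.64+1.68j, (-0.97-3.9j), (0.04-0.94j), (-0.59+1.34j)], [-0.15+0.96j, 1.05-1.28j, 0.32-0.22j, -0.59+0.13j], [(-0.04+0.71j), 0.67-1.00j, (0.22-0.18j), (-0.42+0.14j)], [-0.61-1.23j, (-0.17+2.33j), (-0.19+0.51j), (0.57-0.63j)]]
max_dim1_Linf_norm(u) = 3.76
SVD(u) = [[-0.7, -0.47, -0.5, 0.17], [0.06, -0.64, 0.26, -0.72], [0.68, -0.26, -0.69, 0.04], [0.21, -0.55, 0.45, 0.67]] @ diag([5.143040530856779, 4.920106573577133, 3.1968166355810967, 2.670907860836736]) @ [[-0.33, 0.79, -0.11, 0.51],[0.05, -0.33, 0.65, 0.68],[-0.94, -0.29, 0.07, -0.14],[-0.0, -0.43, -0.75, 0.50]]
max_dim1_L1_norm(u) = 8.94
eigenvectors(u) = [[(-0.07+0.39j), -0.07-0.39j, -0.79+0.00j, -0.79-0.00j], [-0.16+0.35j, -0.16-0.35j, (-0.19+0.26j), (-0.19-0.26j)], [(0.65+0j), (0.65-0j), (-0.16+0.18j), -0.16-0.18j], [(0.09+0.52j), (0.09-0.52j), (0.44-0.14j), 0.44+0.14j]]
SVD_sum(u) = [[1.2, -2.85, 0.39, -1.85], [-0.11, 0.26, -0.04, 0.17], [-1.15, 2.74, -0.37, 1.77], [-0.35, 0.84, -0.11, 0.54]] + [[-0.11,0.77,-1.5,-1.58], [-0.15,1.04,-2.03,-2.14], [-0.06,0.43,-0.83,-0.88], [-0.13,0.9,-1.76,-1.85]] + [[1.52, 0.47, -0.12, 0.23], [-0.79, -0.25, 0.06, -0.12], [2.07, 0.64, -0.16, 0.32], [-1.36, -0.42, 0.11, -0.21]] + [[-0.00, -0.19, -0.34, 0.23],[0.00, 0.83, 1.45, -0.97],[-0.00, -0.05, -0.08, 0.05],[-0.00, -0.77, -1.34, 0.9]]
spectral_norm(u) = 5.14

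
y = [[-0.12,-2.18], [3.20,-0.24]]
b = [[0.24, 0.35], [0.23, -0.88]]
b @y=[[1.09, -0.61], [-2.84, -0.29]]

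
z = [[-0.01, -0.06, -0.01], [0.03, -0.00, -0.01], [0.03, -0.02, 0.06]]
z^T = [[-0.01, 0.03, 0.03], [-0.06, -0.0, -0.02], [-0.01, -0.01, 0.06]]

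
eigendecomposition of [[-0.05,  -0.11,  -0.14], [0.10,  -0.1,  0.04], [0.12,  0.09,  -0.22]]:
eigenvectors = [[(0.74+0j), (0.74-0j), 0.32+0.00j], [(-0.02-0.5j), -0.02+0.50j, -0.50+0.00j], [(0.12-0.43j), 0.12+0.43j, (0.8+0j)]]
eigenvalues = [(-0.07+0.16j), (-0.07-0.16j), (-0.23+0j)]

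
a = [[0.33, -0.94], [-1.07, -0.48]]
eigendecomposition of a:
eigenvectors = [[0.81, 0.53], [-0.58, 0.85]]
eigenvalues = [1.01, -1.16]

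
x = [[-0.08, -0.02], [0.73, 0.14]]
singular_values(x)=[0.75, 0.0]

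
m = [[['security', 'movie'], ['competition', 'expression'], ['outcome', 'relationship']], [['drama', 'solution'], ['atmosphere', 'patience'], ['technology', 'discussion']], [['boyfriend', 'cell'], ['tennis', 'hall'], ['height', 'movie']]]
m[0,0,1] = 'movie'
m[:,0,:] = [['security', 'movie'], ['drama', 'solution'], ['boyfriend', 'cell']]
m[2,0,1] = 'cell'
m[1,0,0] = 'drama'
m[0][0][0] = 'security'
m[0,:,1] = ['movie', 'expression', 'relationship']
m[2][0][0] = 'boyfriend'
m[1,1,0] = 'atmosphere'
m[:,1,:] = [['competition', 'expression'], ['atmosphere', 'patience'], ['tennis', 'hall']]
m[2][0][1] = 'cell'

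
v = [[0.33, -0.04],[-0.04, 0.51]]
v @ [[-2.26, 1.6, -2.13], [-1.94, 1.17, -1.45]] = [[-0.67, 0.48, -0.64], [-0.9, 0.53, -0.65]]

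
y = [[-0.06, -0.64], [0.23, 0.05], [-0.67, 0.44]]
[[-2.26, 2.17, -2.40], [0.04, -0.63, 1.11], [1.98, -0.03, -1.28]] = y @ [[-0.60,-2.06,4.11], [3.58,-3.20,3.36]]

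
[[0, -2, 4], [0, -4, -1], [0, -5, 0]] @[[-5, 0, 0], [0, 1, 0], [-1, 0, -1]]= [[-4, -2, -4], [1, -4, 1], [0, -5, 0]]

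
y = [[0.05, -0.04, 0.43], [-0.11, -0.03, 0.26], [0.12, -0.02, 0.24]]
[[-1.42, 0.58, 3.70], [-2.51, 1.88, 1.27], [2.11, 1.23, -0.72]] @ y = [[0.31,-0.03,0.43], [-0.18,0.02,-0.29], [-0.12,-0.11,1.05]]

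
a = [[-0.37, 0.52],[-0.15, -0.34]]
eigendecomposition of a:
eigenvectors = [[(0.88+0j), (0.88-0j)],[0.03+0.47j, (0.03-0.47j)]]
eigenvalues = [(-0.36+0.28j), (-0.36-0.28j)]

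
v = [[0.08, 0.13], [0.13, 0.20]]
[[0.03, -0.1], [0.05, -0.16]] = v@[[0.7, -0.26],[-0.22, -0.64]]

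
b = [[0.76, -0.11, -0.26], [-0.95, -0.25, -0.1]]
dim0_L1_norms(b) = [1.71, 0.36, 0.36]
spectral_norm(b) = 1.23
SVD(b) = [[-0.62, 0.78],[0.78, 0.62]] @ diag([1.2260766470067401, 0.35921589005041243]) @ [[-0.99,-0.10,0.07], [0.02,-0.67,-0.74]]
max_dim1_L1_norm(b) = 1.3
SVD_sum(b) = [[0.75,0.08,-0.05], [-0.95,-0.10,0.06]] + [[0.01, -0.19, -0.21],[0.00, -0.15, -0.16]]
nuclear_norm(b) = 1.59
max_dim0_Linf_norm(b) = 0.95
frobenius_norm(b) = 1.28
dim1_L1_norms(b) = [1.13, 1.3]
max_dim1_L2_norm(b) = 0.99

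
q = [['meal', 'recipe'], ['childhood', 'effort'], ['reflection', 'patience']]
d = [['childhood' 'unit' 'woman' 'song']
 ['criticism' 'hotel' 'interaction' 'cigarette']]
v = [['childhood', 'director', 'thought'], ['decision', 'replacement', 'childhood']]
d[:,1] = ['unit', 'hotel']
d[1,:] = ['criticism', 'hotel', 'interaction', 'cigarette']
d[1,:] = ['criticism', 'hotel', 'interaction', 'cigarette']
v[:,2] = ['thought', 'childhood']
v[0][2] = 'thought'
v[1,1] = 'replacement'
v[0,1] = 'director'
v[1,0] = 'decision'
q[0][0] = 'meal'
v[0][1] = 'director'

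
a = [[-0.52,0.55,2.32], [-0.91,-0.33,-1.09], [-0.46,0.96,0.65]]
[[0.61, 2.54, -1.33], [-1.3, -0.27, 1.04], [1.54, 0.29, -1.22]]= a@[[0.75, -0.75, -0.29],[1.99, -0.82, -1.17],[-0.04, 1.12, -0.36]]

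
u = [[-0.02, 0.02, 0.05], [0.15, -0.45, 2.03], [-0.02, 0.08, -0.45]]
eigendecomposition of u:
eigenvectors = [[0.01, -0.82, -0.59], [-0.98, -0.57, 0.79], [0.19, -0.07, 0.19]]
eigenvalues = [-0.85, -0.0, -0.06]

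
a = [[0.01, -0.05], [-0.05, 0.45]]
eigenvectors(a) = [[-0.99, 0.11], [-0.11, -0.99]]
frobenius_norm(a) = 0.46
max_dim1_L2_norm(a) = 0.45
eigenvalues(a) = [0.0, 0.46]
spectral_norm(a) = 0.46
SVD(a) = [[-0.11, 0.99], [0.99, 0.11]] @ diag([0.4556102834535695, 0.004389716546430446]) @ [[-0.11, 0.99], [0.99, 0.11]]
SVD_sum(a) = [[0.01, -0.05], [-0.05, 0.45]] + [[0.00, 0.00], [0.00, 0.00]]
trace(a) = 0.46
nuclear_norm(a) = 0.46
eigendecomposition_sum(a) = [[0.0, 0.00], [0.0, 0.0]] + [[0.01,-0.05], [-0.05,0.45]]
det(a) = 0.00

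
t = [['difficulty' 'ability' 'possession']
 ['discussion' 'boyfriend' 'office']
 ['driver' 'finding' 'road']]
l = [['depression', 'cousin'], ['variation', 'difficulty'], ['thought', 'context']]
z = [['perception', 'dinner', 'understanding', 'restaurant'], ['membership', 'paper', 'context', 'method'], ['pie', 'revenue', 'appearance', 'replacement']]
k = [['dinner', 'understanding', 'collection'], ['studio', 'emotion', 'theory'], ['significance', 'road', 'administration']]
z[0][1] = 'dinner'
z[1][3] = 'method'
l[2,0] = 'thought'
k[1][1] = 'emotion'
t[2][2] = 'road'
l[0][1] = 'cousin'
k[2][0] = 'significance'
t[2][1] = 'finding'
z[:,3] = ['restaurant', 'method', 'replacement']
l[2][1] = 'context'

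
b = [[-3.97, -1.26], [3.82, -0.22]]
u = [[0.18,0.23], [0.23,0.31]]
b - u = [[-4.15, -1.49], [3.59, -0.53]]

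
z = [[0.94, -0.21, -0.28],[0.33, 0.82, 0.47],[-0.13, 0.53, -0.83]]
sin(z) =[[0.83, -0.11, -0.22], [0.21, 0.73, 0.42], [-0.13, 0.45, -0.70]]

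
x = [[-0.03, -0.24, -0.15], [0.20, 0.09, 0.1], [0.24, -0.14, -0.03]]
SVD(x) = [[-0.84, -0.02, -0.54], [0.45, -0.58, -0.68], [-0.3, -0.81, 0.5]] @ diag([0.33941182164695916, 0.3193724803733826, 0.000913294282309014]) @ [[0.13,0.84,0.53], [-0.97,0.21,-0.09], [0.19,0.50,-0.84]]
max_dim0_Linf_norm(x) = 0.24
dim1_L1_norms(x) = [0.42, 0.39, 0.41]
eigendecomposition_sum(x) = [[(-0.01+0.14j),-0.12-0.02j,(-0.08+0.02j)], [0.10-0.05j,0.05+0.09j,(0.05+0.04j)], [(0.12+0.08j),-0.07+0.10j,(-0.01+0.08j)]] + [[-0.01-0.14j, (-0.12+0.02j), (-0.08-0.02j)], [(0.1+0.05j), 0.05-0.09j, (0.05-0.04j)], [(0.12-0.08j), (-0.07-0.1j), -0.01-0.08j]] + [[(-0+0j), -0.00-0.00j, 0j],[(-0+0j), (-0-0j), 0.00+0.00j],[-0j, 0j, -0.00-0.00j]]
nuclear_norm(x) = 0.66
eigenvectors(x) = [[(-0.26-0.54j), -0.26+0.54j, (-0.19+0j)], [(-0.25+0.44j), -0.25-0.44j, (-0.5+0j)], [(-0.62+0j), (-0.62-0j), 0.84+0.00j]]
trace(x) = 0.03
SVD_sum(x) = [[-0.04, -0.24, -0.15], [0.02, 0.13, 0.08], [-0.01, -0.09, -0.05]] + [[0.01, -0.0, 0.0], [0.18, -0.04, 0.02], [0.25, -0.05, 0.02]] + [[-0.0, -0.0, 0.00], [-0.0, -0.00, 0.00], [0.0, 0.0, -0.00]]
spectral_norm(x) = 0.34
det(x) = -0.00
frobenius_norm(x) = 0.47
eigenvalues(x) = [(0.02+0.31j), (0.02-0.31j), (-0+0j)]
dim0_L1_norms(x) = [0.47, 0.47, 0.28]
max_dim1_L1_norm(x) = 0.42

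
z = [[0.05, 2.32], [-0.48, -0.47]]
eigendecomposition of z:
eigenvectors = [[(0.91+0j), 0.91-0.00j], [-0.10+0.40j, -0.10-0.40j]]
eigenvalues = [(-0.21+1.02j), (-0.21-1.02j)]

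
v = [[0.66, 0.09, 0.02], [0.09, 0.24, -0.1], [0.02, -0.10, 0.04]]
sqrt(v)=[[(0.81+0j), (0.08-0j), 0.04-0.01j], [0.08-0.00j, (0.45+0.01j), -0.19+0.03j], [(0.04-0.01j), (-0.19+0.03j), 0.09+0.06j]]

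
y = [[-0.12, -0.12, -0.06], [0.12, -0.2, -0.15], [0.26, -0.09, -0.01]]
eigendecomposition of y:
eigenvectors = [[(0.34+0.44j), (0.34-0.44j), (0.04+0j)], [(0.69+0j), 0.69-0.00j, (-0.49+0j)], [(0.23-0.41j), (0.23+0.41j), (0.87+0j)]]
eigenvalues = [(-0.19+0.17j), (-0.19-0.17j), (0.05+0j)]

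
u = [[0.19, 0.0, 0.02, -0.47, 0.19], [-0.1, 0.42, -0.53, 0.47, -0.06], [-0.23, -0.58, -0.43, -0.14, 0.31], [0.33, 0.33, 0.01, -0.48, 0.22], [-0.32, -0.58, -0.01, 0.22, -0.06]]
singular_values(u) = [1.12, 0.97, 0.68, 0.03, 0.0]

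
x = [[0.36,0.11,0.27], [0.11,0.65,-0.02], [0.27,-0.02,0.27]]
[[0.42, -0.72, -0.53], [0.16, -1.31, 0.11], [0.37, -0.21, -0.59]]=x@[[0.20, -3.74, 0.79], [0.25, -1.29, -0.05], [1.19, 2.85, -2.98]]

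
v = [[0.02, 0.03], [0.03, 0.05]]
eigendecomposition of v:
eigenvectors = [[-0.85,  -0.53],[0.53,  -0.85]]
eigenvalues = [0.0, 0.07]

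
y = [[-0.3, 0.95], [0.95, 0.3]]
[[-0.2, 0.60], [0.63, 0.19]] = y @[[0.66, -0.00], [-0.00, 0.63]]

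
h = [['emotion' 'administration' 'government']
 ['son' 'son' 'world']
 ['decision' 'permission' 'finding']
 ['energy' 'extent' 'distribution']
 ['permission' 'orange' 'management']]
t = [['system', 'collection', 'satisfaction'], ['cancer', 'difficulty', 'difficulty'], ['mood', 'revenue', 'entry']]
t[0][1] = 'collection'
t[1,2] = 'difficulty'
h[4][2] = 'management'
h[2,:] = ['decision', 'permission', 'finding']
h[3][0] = 'energy'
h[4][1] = 'orange'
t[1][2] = 'difficulty'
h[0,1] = 'administration'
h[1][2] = 'world'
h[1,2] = 'world'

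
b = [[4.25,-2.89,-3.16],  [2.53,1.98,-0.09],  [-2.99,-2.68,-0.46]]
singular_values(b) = [6.27, 4.87, 0.21]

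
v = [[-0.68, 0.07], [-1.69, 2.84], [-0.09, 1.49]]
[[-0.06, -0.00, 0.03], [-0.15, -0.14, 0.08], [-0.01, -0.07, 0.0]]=v @ [[0.09, 0.00, -0.05], [-0.00, -0.05, 0.00]]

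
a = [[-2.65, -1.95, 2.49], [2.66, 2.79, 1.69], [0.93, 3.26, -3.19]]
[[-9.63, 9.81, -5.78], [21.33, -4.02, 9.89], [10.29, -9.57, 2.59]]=a @ [[2.19, -1.51, 2.24],[4.40, -0.96, 0.93],[1.91, 1.58, 0.79]]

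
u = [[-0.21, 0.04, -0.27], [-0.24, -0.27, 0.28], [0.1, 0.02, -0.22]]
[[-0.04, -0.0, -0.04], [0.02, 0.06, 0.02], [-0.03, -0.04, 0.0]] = u@ [[0.01, -0.14, 0.12], [0.09, 0.03, -0.16], [0.15, 0.12, 0.02]]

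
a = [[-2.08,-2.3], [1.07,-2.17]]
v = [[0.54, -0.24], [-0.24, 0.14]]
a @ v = [[-0.57,0.18], [1.10,-0.56]]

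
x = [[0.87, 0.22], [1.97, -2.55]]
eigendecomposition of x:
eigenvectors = [[0.87, -0.06], [0.49, 1.00]]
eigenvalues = [0.99, -2.67]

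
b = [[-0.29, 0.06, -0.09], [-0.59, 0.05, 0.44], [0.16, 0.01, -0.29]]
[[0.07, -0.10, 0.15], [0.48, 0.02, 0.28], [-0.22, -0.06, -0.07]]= b@[[-0.37, 0.3, -0.54], [0.16, 0.33, -0.24], [0.57, 0.4, -0.05]]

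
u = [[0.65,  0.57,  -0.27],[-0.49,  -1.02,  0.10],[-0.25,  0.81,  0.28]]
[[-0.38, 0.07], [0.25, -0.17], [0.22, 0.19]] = u@[[-0.96, -1.27], [0.16, 0.57], [-0.55, -2.12]]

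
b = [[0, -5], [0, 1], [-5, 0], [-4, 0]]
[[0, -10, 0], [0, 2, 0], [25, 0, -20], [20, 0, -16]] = b @ [[-5, 0, 4], [0, 2, 0]]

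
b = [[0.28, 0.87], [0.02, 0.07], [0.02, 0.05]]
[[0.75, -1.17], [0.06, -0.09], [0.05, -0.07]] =b @ [[1.25, -0.65], [0.46, -1.13]]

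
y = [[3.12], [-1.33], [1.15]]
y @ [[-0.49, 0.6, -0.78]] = [[-1.53, 1.87, -2.43], [0.65, -0.8, 1.04], [-0.56, 0.69, -0.9]]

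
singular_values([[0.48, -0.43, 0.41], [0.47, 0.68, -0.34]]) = [0.96, 0.68]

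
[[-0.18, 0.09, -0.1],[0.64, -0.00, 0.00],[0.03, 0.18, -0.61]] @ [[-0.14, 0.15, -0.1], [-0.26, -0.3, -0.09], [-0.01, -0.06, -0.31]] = [[0.00, -0.05, 0.04], [-0.09, 0.10, -0.06], [-0.04, -0.01, 0.17]]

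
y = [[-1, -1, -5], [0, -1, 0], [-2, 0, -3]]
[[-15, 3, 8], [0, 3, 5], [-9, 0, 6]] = y @ [[0, 0, -3], [0, -3, -5], [3, 0, 0]]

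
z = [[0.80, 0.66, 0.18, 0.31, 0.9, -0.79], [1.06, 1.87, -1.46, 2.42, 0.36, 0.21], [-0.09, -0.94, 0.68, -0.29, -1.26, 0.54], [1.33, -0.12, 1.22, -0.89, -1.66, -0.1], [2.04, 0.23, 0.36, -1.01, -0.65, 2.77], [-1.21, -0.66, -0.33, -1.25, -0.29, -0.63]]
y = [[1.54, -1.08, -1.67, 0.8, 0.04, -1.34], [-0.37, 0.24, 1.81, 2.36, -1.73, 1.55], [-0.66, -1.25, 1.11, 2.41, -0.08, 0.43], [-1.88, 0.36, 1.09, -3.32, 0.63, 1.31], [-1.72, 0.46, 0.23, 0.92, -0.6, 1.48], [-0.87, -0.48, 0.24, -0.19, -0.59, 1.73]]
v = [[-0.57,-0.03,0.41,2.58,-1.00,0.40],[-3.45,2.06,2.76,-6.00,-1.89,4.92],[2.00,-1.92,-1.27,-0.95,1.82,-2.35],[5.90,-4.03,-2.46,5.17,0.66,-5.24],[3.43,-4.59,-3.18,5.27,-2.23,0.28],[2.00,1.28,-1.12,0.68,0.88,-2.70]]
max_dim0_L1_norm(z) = 6.53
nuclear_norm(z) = 13.08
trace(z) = 1.18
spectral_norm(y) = 5.24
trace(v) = 0.46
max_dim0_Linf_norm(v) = 6.0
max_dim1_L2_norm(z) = 3.67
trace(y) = 0.70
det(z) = -6.66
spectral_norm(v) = 16.00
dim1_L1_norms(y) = [6.47, 8.06, 5.94, 8.59, 5.41, 4.1]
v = z @ y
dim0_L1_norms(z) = [6.53, 4.48, 4.23, 6.17, 5.12, 5.04]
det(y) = 17.59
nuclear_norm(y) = 15.10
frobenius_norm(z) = 6.56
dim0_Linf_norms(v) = [5.9, 4.59, 3.18, 6.0, 2.23, 5.24]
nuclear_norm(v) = 29.67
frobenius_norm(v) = 17.83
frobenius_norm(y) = 7.84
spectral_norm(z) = 4.41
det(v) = -114.21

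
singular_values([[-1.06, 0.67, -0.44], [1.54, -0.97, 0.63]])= [2.34, 0.0]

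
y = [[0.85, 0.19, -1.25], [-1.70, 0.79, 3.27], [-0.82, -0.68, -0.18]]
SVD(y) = [[-0.36, -0.35, 0.86],[0.93, -0.17, 0.32],[0.03, 0.92, 0.39]] @ diag([4.036890222890745, 1.16118022578972, 0.22467267649638478]) @ [[-0.47, 0.16, 0.87], [-0.66, -0.71, -0.23], [-0.58, 0.69, -0.44]]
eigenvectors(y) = [[-0.62+0.00j, -0.23-0.22j, -0.23+0.22j], [(0.58+0j), 0.91+0.00j, 0.91-0.00j], [(-0.53+0j), (-0.08+0.26j), -0.08-0.26j]]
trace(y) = 1.46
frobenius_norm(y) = 4.21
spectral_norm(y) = 4.04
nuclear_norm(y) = 5.42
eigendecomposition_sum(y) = [[-0.28-0.00j, (-0.09-0j), -0.24-0.00j], [0.26+0.00j, (0.08+0j), 0.22+0.00j], [-0.24-0.00j, -0.08-0.00j, (-0.2-0j)]] + [[0.56-0.10j, 0.14-0.32j, -0.51-0.24j], [(-0.98+1.33j), 0.35+0.95j, (1.52-0.52j)], [(-0.29-0.39j), -0.30+0.02j, (0.01+0.48j)]] + [[(0.56+0.1j), 0.14+0.32j, -0.51+0.24j], [-0.98-1.33j, 0.35-0.95j, 1.52+0.52j], [(-0.29+0.39j), (-0.3-0.02j), 0.01-0.48j]]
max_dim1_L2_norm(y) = 3.77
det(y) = -1.05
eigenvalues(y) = [(-0.4+0j), (0.93+1.33j), (0.93-1.33j)]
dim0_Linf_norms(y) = [1.7, 0.79, 3.27]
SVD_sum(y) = [[0.69, -0.23, -1.26], [-1.79, 0.6, 3.26], [-0.06, 0.02, 0.11]] + [[0.27, 0.29, 0.1], [0.13, 0.14, 0.05], [-0.71, -0.76, -0.25]] + [[-0.11, 0.13, -0.09],[-0.04, 0.05, -0.03],[-0.05, 0.06, -0.04]]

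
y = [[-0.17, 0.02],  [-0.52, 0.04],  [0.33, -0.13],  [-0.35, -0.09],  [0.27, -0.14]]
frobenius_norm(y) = 0.81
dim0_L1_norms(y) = [1.64, 0.42]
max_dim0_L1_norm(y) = 1.64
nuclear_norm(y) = 0.98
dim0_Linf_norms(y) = [0.52, 0.14]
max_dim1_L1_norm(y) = 0.56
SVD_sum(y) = [[-0.17, 0.02], [-0.52, 0.07], [0.34, -0.04], [-0.33, 0.04], [0.28, -0.04]] + [[-0.00,-0.0],  [-0.0,-0.03],  [-0.01,-0.09],  [-0.02,-0.13],  [-0.01,-0.1]]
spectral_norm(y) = 0.78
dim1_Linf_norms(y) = [0.17, 0.52, 0.33, 0.35, 0.27]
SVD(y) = [[-0.22, -0.01],[-0.67, -0.14],[0.44, -0.45],[-0.43, -0.7],[0.36, -0.54]] @ diag([0.7830134651645038, 0.19258741747859992]) @ [[0.99, -0.13], [0.13, 0.99]]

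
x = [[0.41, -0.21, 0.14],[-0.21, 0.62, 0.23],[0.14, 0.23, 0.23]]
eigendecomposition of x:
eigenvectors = [[0.49,0.78,-0.39], [0.45,0.17,0.88], [-0.75,0.60,0.27]]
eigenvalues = [0.0, 0.47, 0.78]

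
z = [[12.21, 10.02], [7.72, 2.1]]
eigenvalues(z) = [17.3, -2.99]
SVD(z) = [[-0.9, -0.43], [-0.43, 0.90]] @ diag([17.456134420732454, 2.9624771873078943]) @ [[-0.82, -0.57], [0.57, -0.82]]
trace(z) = 14.31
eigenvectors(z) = [[0.89,-0.55], [0.45,0.83]]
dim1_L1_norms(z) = [22.23, 9.82]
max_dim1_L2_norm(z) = 15.8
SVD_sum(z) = [[12.94, 8.97], [6.20, 4.30]] + [[-0.73, 1.05], [1.52, -2.2]]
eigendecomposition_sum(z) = [[12.96, 8.54], [6.58, 4.34]] + [[-0.75, 1.48],[1.14, -2.24]]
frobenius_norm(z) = 17.71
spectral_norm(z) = 17.46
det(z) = -51.71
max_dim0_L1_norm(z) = 19.93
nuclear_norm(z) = 20.42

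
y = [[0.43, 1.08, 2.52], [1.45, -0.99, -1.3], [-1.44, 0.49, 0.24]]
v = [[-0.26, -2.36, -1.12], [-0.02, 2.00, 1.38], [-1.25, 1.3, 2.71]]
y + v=[[0.17, -1.28, 1.40], [1.43, 1.01, 0.08], [-2.69, 1.79, 2.95]]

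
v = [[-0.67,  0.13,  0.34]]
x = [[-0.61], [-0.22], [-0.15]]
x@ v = [[0.41, -0.08, -0.21], [0.15, -0.03, -0.07], [0.1, -0.02, -0.05]]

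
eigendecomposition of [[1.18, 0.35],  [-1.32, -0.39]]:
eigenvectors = [[0.67,-0.28], [-0.75,0.96]]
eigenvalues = [0.79, 0.0]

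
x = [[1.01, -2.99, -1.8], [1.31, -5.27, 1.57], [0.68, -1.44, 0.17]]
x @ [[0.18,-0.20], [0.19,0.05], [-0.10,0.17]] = [[-0.21, -0.66], [-0.92, -0.26], [-0.17, -0.18]]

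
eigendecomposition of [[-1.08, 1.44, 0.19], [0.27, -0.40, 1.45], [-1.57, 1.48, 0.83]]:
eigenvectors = [[-0.45, 0.7, -0.6],[-0.64, 0.67, 0.55],[-0.62, 0.22, -0.58]]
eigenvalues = [1.2, 0.36, -2.22]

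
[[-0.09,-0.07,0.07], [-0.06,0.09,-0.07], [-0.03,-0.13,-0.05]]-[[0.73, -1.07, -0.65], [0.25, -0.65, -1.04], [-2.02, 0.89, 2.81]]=[[-0.82,1.0,0.72], [-0.31,0.74,0.97], [1.99,-1.02,-2.86]]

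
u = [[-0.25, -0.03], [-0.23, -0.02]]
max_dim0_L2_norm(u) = 0.34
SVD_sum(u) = [[-0.25, -0.03], [-0.23, -0.02]] + [[0.0, -0.0], [-0.00, 0.00]]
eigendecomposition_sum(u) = [[-0.25, -0.03], [-0.22, -0.03]] + [[0.00, -0.0], [-0.01, 0.01]]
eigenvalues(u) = [-0.28, 0.01]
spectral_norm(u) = 0.34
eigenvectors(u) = [[-0.74, 0.12], [-0.67, -0.99]]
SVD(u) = [[-0.74, -0.68], [-0.68, 0.74]] @ diag([0.34156852574121227, 0.00556257341298339]) @ [[0.99, 0.10], [-0.10, 0.99]]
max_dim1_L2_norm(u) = 0.25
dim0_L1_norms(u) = [0.48, 0.05]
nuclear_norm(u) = 0.35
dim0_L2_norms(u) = [0.34, 0.04]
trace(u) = -0.27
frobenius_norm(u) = 0.34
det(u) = -0.00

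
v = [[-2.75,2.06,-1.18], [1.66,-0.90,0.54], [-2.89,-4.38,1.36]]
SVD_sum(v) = [[0.40,0.83,-0.28],[-0.1,-0.2,0.07],[-2.25,-4.63,1.54]] + [[-3.15, 1.23, -0.89], [1.76, -0.69, 0.5], [-0.64, 0.25, -0.18]] + [[0.0, -0.01, -0.01],[0.00, -0.01, -0.02],[0.00, -0.00, -0.00]]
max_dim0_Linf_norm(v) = 4.38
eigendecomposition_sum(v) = [[-3.35, 1.04, -0.84], [1.85, -0.57, 0.47], [-0.29, 0.09, -0.07]] + [[0.58,1.0,-0.34], [-0.14,-0.24,0.08], [-2.48,-4.25,1.45]] + [[0.01, 0.03, 0.0], [-0.05, -0.09, -0.01], [-0.12, -0.22, -0.02]]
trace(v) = -2.29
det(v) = 0.64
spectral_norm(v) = 5.46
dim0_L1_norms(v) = [7.3, 7.34, 3.08]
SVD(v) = [[0.18,0.86,-0.48], [-0.04,-0.48,-0.88], [-0.98,0.18,-0.05]] @ diag([5.464597534764246, 4.071748229806189, 0.028985101667782842]) @ [[0.42,  0.86,  -0.29], [-0.90,  0.35,  -0.25], [-0.12,  0.36,  0.92]]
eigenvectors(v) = [[-0.87,0.23,-0.11], [0.48,-0.05,0.38], [-0.08,-0.97,0.92]]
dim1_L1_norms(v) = [5.99, 3.1, 8.63]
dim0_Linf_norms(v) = [2.89, 4.38, 1.36]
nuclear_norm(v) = 9.57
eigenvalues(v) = [-3.99, 1.79, -0.09]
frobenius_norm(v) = 6.81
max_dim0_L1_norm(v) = 7.34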